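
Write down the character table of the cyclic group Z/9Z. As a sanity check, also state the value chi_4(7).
Character table of Z/9Z (irreps indexed chi_0,...,chi_8 with chi_k(m) = zeta_9^(k*m), zeta_9 = exp(2*pi*i/9)):
  irrep \ class  {0} (size 1)  {1} (size 1)    {2} (size 1)    {3} (size 1)    {4} (size 1)    {5} (size 1)    {6} (size 1)    {7} (size 1)    {8} (size 1)  
  chi_0          1             1               1               1               1               1               1               1               1             
  chi_1          1             exp(2*I*pi/9)   exp(4*I*pi/9)   exp(2*I*pi/3)   exp(8*I*pi/9)   exp(-8*I*pi/9)  exp(-2*I*pi/3)  exp(-4*I*pi/9)  exp(-2*I*pi/9)
  chi_2          1             exp(4*I*pi/9)   exp(8*I*pi/9)   exp(-2*I*pi/3)  exp(-2*I*pi/9)  exp(2*I*pi/9)   exp(2*I*pi/3)   exp(-8*I*pi/9)  exp(-4*I*pi/9)
  chi_3          1             exp(2*I*pi/3)   exp(-2*I*pi/3)  1               exp(2*I*pi/3)   exp(-2*I*pi/3)  1               exp(2*I*pi/3)   exp(-2*I*pi/3)
  chi_4          1             exp(8*I*pi/9)   exp(-2*I*pi/9)  exp(2*I*pi/3)   exp(-4*I*pi/9)  exp(4*I*pi/9)   exp(-2*I*pi/3)  exp(2*I*pi/9)   exp(-8*I*pi/9)
  chi_5          1             exp(-8*I*pi/9)  exp(2*I*pi/9)   exp(-2*I*pi/3)  exp(4*I*pi/9)   exp(-4*I*pi/9)  exp(2*I*pi/3)   exp(-2*I*pi/9)  exp(8*I*pi/9) 
  chi_6          1             exp(-2*I*pi/3)  exp(2*I*pi/3)   1               exp(-2*I*pi/3)  exp(2*I*pi/3)   1               exp(-2*I*pi/3)  exp(2*I*pi/3) 
  chi_7          1             exp(-4*I*pi/9)  exp(-8*I*pi/9)  exp(2*I*pi/3)   exp(2*I*pi/9)   exp(-2*I*pi/9)  exp(-2*I*pi/3)  exp(8*I*pi/9)   exp(4*I*pi/9) 
  chi_8          1             exp(-2*I*pi/9)  exp(-4*I*pi/9)  exp(-2*I*pi/3)  exp(-8*I*pi/9)  exp(8*I*pi/9)   exp(2*I*pi/3)   exp(4*I*pi/9)   exp(2*I*pi/9) 

Spot check: chi_4(7) = zeta_9^(4*7) = zeta_9^28 = exp(2*I*pi/9).

Why: Z/9Z is abelian, so all 9 irreducible complex representations are 1-dimensional. They are given by chi_k(m) = zeta_9^(k*m) for k = 0,...,8. Row orthogonality: sum_m chi_k(m) conj(chi_l(m)) = 9 * [k = l].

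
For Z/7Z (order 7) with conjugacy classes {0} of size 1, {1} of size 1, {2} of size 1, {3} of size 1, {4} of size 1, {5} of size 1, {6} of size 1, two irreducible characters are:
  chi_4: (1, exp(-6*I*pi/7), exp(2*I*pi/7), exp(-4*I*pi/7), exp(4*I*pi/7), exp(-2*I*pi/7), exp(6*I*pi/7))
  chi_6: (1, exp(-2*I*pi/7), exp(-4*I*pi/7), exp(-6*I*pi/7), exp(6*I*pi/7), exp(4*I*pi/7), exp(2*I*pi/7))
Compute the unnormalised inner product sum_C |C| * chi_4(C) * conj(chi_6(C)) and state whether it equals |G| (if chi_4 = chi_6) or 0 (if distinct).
Sum = 0; so <chi_4, chi_6> = 0 (distinct irreducibles are orthogonal).

Justification: Compute term by term over conjugacy classes (|C| * chi_4(C) * conj(chi_6(C))):
  1*(1)*conj(1) + 1*(exp(-6*I*pi/7))*conj(exp(-2*I*pi/7)) + 1*(exp(2*I*pi/7))*conj(exp(-4*I*pi/7)) + 1*(exp(-4*I*pi/7))*conj(exp(-6*I*pi/7)) + 1*(exp(4*I*pi/7))*conj(exp(6*I*pi/7)) + 1*(exp(-2*I*pi/7))*conj(exp(4*I*pi/7)) + 1*(exp(6*I*pi/7))*conj(exp(2*I*pi/7))
  = (1) + (exp(-4*I*pi/7)) + (exp(6*I*pi/7)) + (exp(2*I*pi/7)) + (exp(-2*I*pi/7)) + (exp(-6*I*pi/7)) + (exp(4*I*pi/7))
  = 0.
(Exp terms are combined using exp(i*s)*conj(exp(i*t)) = exp(i*(s-t)), and sums of them are collapsed using the identity that for every m > 1 the m distinct m-th roots of unity sum to 0, e.g. 1 + exp(2*I*pi/3) + exp(-2*I*pi/3) = 0.)
Dividing by |G| = 7 gives 0/7 = 0, matching the row-orthogonality relation <chi_4, chi_6> = [chi_4 = chi_6].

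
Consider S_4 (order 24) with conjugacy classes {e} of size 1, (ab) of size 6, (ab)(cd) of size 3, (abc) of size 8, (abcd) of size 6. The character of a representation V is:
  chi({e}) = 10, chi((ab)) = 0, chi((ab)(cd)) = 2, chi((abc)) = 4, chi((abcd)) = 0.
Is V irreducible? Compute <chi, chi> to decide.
Not irreducible (reducible): <chi, chi> = 10 > 1.

Justification: <chi, chi> = (1/|G|) sum_C |C| * |chi(C)|^2 = (1/24)[1*|10|^2 + 6*|0|^2 + 3*|2|^2 + 8*|4|^2 + 6*|0|^2]
  = (1/24)[(100) + (0) + (12) + (128) + (0)] = 240/24 = 10.
A character is irreducible iff <chi, chi> = 1, so this representation is reducible.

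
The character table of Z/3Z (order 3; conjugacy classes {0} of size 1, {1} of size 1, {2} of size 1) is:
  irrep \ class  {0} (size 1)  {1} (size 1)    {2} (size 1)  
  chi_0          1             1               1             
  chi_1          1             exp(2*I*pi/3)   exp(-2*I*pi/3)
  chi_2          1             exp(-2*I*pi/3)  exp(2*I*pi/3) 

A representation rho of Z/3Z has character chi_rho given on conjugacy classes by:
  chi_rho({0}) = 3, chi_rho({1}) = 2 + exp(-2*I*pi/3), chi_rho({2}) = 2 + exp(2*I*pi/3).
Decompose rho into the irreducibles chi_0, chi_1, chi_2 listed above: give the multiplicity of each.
Multiplicities: chi_0: 2, chi_1: 0, chi_2: 1.

Use <chi_rho, chi> = (1/|G|) sum_C |C| * chi_rho(C) * conj(chi(C)) with |G| = 3 for each irreducible chi in the table:
  <chi_rho, chi_0> = (1/3)[1*(3)*conj(1) + 1*(2 + exp(-2*I*pi/3))*conj(1) + 1*(2 + exp(2*I*pi/3))*conj(1)]
      = (1/3)[(3) + (2 + exp(-2*I*pi/3)) + (2 + exp(2*I*pi/3))] = 6/3 = 2
  <chi_rho, chi_1> = (1/3)[1*(3)*conj(1) + 1*(2 + exp(-2*I*pi/3))*conj(exp(2*I*pi/3)) + 1*(2 + exp(2*I*pi/3))*conj(exp(-2*I*pi/3))]
      = (1/3)[(3) + (2*exp(-2*I*pi/3) + exp(2*I*pi/3)) + (exp(-2*I*pi/3) + 2*exp(2*I*pi/3))] = 0/3 = 0
  <chi_rho, chi_2> = (1/3)[1*(3)*conj(1) + 1*(2 + exp(-2*I*pi/3))*conj(exp(-2*I*pi/3)) + 1*(2 + exp(2*I*pi/3))*conj(exp(2*I*pi/3))]
      = (1/3)[(3) + (1 + 2*exp(2*I*pi/3)) + (1 + 2*exp(-2*I*pi/3))] = 3/3 = 1
(Exp terms are combined using exp(i*s)*conj(exp(i*t)) = exp(i*(s-t)), and sums of them are collapsed using the identity that for every m > 1 the m distinct m-th roots of unity sum to 0, e.g. 1 + exp(2*I*pi/3) + exp(-2*I*pi/3) = 0.)
Dimension check: dim(rho) = sum (mult * dim) = 2*1 + 0*1 + 1*1 = 3 = chi_rho(e) = 3.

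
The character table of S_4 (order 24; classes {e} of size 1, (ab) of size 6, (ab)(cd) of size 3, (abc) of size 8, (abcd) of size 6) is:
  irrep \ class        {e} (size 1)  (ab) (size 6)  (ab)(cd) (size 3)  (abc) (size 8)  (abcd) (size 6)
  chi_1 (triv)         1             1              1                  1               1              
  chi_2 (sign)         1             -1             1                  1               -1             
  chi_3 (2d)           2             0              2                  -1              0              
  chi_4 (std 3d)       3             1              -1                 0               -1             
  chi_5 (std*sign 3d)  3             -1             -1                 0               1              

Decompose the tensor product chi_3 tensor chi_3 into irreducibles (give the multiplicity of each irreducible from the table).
chi_3 tensor chi_3 = chi_1 + chi_2 + chi_3 (all other irreducibles have multiplicity 0).

Proof sketch: The character of a tensor product is the pointwise product (chi_3 * chi_3)(C) = chi_3(C) * chi_3(C):
  {e}: (2)*(2), (ab): (0)*(0), (ab)(cd): (2)*(2), (abc): (-1)*(-1), (abcd): (0)*(0)
so (chi_3 * chi_3) takes values
  {e} -> 4, (ab) -> 0, (ab)(cd) -> 4, (abc) -> 1, (abcd) -> 0.
Now take the inner product of this character with each irreducible chi from the table, <chi_3*chi_3, chi> = (1/24) sum_C |C| (chi_3*chi_3)(C) conj(chi(C)):
  <chi_3*chi_3, chi_1> = (1/24)[1*(4)*conj(1) + 6*(0)*conj(1) + 3*(4)*conj(1) + 8*(1)*conj(1) + 6*(0)*conj(1)]
      = (1/24)[(4) + (0) + (12) + (8) + (0)] = 24/24 = 1
  <chi_3*chi_3, chi_2> = (1/24)[1*(4)*conj(1) + 6*(0)*conj(-1) + 3*(4)*conj(1) + 8*(1)*conj(1) + 6*(0)*conj(-1)]
      = (1/24)[(4) + (0) + (12) + (8) + (0)] = 24/24 = 1
  <chi_3*chi_3, chi_3> = (1/24)[1*(4)*conj(2) + 6*(0)*conj(0) + 3*(4)*conj(2) + 8*(1)*conj(-1) + 6*(0)*conj(0)]
      = (1/24)[(8) + (0) + (24) + (-8) + (0)] = 24/24 = 1
  <chi_3*chi_3, chi_4> = (1/24)[1*(4)*conj(3) + 6*(0)*conj(1) + 3*(4)*conj(-1) + 8*(1)*conj(0) + 6*(0)*conj(-1)]
      = (1/24)[(12) + (0) + (-12) + (0) + (0)] = 0/24 = 0
  <chi_3*chi_3, chi_5> = (1/24)[1*(4)*conj(3) + 6*(0)*conj(-1) + 3*(4)*conj(-1) + 8*(1)*conj(0) + 6*(0)*conj(1)]
      = (1/24)[(12) + (0) + (-12) + (0) + (0)] = 0/24 = 0
Hence the multiplicities are chi_1: 1, chi_2: 1, chi_3: 1. Dimension check: dim(chi_3)*dim(chi_3) = 2*2 = 4 and sum (mult * dim) = 1*1 + 1*1 + 1*2 = 4.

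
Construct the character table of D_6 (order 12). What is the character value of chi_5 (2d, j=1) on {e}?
Conjugacy classes: {e} of size 1, {r^3} of size 1, {r^1, r^5} of size 2, {r^2, r^4} of size 2, {s, sr^2, ...} of size 3, {sr, sr^3, ...} of size 3.
Character table:
  irrep \ class              {e} (size 1)  {r^3} (size 1)  {r^1, r^5} (size 2)  {r^2, r^4} (size 2)  {s, sr^2, ...} (size 3)  {sr, sr^3, ...} (size 3)
  chi_1 (triv)               1             1               1                    1                    1                        1                       
  chi_2 (sign: r->1, s->-1)  1             1               1                    1                    -1                       -1                      
  chi_3 (r->-1, s->1)        1             -1              -1                   1                    1                        -1                      
  chi_4 (r->-1, s->-1)       1             -1              -1                   1                    -1                       1                       
  chi_5 (2d, j=1)            2             -2              1                    -1                   0                        0                       
  chi_6 (2d, j=2)            2             2               -1                   -1                   0                        0                       

Spot check: chi_5 (2d, j=1) on {e} = 2.

Derivation: D_6 has order 2*6 = 12 with 6 conjugacy classes, hence 6 irreducibles. Sum of squared dims 1 + 1 + 1 + 1 + 4 + 4 = 12 = |G|. Linear characters come from the abelianisation; the 2-dimensional irreps have character r^k -> 2*cos(2*pi*j*k/6), reflections -> 0.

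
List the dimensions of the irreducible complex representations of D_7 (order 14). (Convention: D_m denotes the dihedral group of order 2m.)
Dimensions: 1, 1, 2, 2, 2

Details: There are 5 irreducibles (= number of conjugacy classes). Their dimensions d_i satisfy sum d_i^2 = |G| = 14: 1 + 1 + 4 + 4 + 4 = 14.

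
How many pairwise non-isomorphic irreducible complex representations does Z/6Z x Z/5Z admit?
30

Solution. The number of irreducible complex representations of a finite group equals its number of conjugacy classes. Z/6Z x Z/5Z is abelian of order 30, so every element is its own conjugacy class: 30 classes, so Z/6Z x Z/5Z (order 30) has exactly 30 irreducible complex representations.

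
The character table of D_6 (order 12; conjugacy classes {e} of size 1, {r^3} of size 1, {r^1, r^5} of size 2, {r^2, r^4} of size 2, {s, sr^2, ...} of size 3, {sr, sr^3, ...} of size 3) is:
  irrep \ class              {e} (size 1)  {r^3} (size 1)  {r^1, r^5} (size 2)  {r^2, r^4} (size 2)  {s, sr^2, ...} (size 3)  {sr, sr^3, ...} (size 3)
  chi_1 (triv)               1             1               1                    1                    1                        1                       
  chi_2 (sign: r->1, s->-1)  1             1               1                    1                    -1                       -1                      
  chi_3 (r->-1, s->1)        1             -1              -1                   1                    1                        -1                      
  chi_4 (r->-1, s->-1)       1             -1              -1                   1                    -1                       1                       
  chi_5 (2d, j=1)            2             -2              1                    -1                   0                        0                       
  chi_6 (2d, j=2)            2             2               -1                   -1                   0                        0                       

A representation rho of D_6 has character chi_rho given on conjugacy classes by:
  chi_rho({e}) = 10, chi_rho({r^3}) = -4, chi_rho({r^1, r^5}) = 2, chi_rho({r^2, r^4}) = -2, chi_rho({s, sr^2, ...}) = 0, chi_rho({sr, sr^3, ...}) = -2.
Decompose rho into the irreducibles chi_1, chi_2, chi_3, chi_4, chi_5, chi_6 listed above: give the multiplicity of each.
Multiplicities: chi_1: 0, chi_2: 1, chi_3: 1, chi_4: 0, chi_5: 3, chi_6: 1.

Why: Use <chi_rho, chi> = (1/|G|) sum_C |C| * chi_rho(C) * conj(chi(C)) with |G| = 12 for each irreducible chi in the table:
  <chi_rho, chi_1> = (1/12)[1*(10)*conj(1) + 1*(-4)*conj(1) + 2*(2)*conj(1) + 2*(-2)*conj(1) + 3*(0)*conj(1) + 3*(-2)*conj(1)]
      = (1/12)[(10) + (-4) + (4) + (-4) + (0) + (-6)] = 0/12 = 0
  <chi_rho, chi_2> = (1/12)[1*(10)*conj(1) + 1*(-4)*conj(1) + 2*(2)*conj(1) + 2*(-2)*conj(1) + 3*(0)*conj(-1) + 3*(-2)*conj(-1)]
      = (1/12)[(10) + (-4) + (4) + (-4) + (0) + (6)] = 12/12 = 1
  <chi_rho, chi_3> = (1/12)[1*(10)*conj(1) + 1*(-4)*conj(-1) + 2*(2)*conj(-1) + 2*(-2)*conj(1) + 3*(0)*conj(1) + 3*(-2)*conj(-1)]
      = (1/12)[(10) + (4) + (-4) + (-4) + (0) + (6)] = 12/12 = 1
  <chi_rho, chi_4> = (1/12)[1*(10)*conj(1) + 1*(-4)*conj(-1) + 2*(2)*conj(-1) + 2*(-2)*conj(1) + 3*(0)*conj(-1) + 3*(-2)*conj(1)]
      = (1/12)[(10) + (4) + (-4) + (-4) + (0) + (-6)] = 0/12 = 0
  <chi_rho, chi_5> = (1/12)[1*(10)*conj(2) + 1*(-4)*conj(-2) + 2*(2)*conj(1) + 2*(-2)*conj(-1) + 3*(0)*conj(0) + 3*(-2)*conj(0)]
      = (1/12)[(20) + (8) + (4) + (4) + (0) + (0)] = 36/12 = 3
  <chi_rho, chi_6> = (1/12)[1*(10)*conj(2) + 1*(-4)*conj(2) + 2*(2)*conj(-1) + 2*(-2)*conj(-1) + 3*(0)*conj(0) + 3*(-2)*conj(0)]
      = (1/12)[(20) + (-8) + (-4) + (4) + (0) + (0)] = 12/12 = 1
Dimension check: dim(rho) = sum (mult * dim) = 0*1 + 1*1 + 1*1 + 0*1 + 3*2 + 1*2 = 10 = chi_rho(e) = 10.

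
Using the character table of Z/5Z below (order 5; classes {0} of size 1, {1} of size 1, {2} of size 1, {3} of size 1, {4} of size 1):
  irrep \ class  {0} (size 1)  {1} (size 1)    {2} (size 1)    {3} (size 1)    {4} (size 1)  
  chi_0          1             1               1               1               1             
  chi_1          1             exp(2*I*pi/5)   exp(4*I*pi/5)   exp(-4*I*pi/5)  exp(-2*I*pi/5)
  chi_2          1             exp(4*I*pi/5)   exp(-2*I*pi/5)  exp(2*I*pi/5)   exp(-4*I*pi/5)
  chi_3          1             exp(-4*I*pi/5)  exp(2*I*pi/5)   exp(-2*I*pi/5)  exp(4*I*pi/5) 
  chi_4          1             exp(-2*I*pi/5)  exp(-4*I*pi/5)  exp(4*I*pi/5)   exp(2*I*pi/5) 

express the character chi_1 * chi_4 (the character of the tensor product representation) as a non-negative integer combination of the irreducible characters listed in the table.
chi_1 tensor chi_4 = chi_0 (all other irreducibles have multiplicity 0).

Justification: The character of a tensor product is the pointwise product (chi_1 * chi_4)(C) = chi_1(C) * chi_4(C):
  {0}: (1)*(1), {1}: (exp(2*I*pi/5))*(exp(-2*I*pi/5)), {2}: (exp(4*I*pi/5))*(exp(-4*I*pi/5)), {3}: (exp(-4*I*pi/5))*(exp(4*I*pi/5)), {4}: (exp(-2*I*pi/5))*(exp(2*I*pi/5))
so (chi_1 * chi_4) takes values
  {0} -> 1, {1} -> 1, {2} -> 1, {3} -> 1, {4} -> 1.
Now take the inner product of this character with each irreducible chi from the table, <chi_1*chi_4, chi> = (1/5) sum_C |C| (chi_1*chi_4)(C) conj(chi(C)):
  <chi_1*chi_4, chi_0> = (1/5)[1*(1)*conj(1) + 1*(1)*conj(1) + 1*(1)*conj(1) + 1*(1)*conj(1) + 1*(1)*conj(1)]
      = (1/5)[(1) + (1) + (1) + (1) + (1)] = 5/5 = 1
  <chi_1*chi_4, chi_1> = (1/5)[1*(1)*conj(1) + 1*(1)*conj(exp(2*I*pi/5)) + 1*(1)*conj(exp(4*I*pi/5)) + 1*(1)*conj(exp(-4*I*pi/5)) + 1*(1)*conj(exp(-2*I*pi/5))]
      = (1/5)[(1) + (exp(-2*I*pi/5)) + (exp(-4*I*pi/5)) + (exp(4*I*pi/5)) + (exp(2*I*pi/5))] = 0/5 = 0
  <chi_1*chi_4, chi_2> = (1/5)[1*(1)*conj(1) + 1*(1)*conj(exp(4*I*pi/5)) + 1*(1)*conj(exp(-2*I*pi/5)) + 1*(1)*conj(exp(2*I*pi/5)) + 1*(1)*conj(exp(-4*I*pi/5))]
      = (1/5)[(1) + (exp(-4*I*pi/5)) + (exp(2*I*pi/5)) + (exp(-2*I*pi/5)) + (exp(4*I*pi/5))] = 0/5 = 0
  <chi_1*chi_4, chi_3> = (1/5)[1*(1)*conj(1) + 1*(1)*conj(exp(-4*I*pi/5)) + 1*(1)*conj(exp(2*I*pi/5)) + 1*(1)*conj(exp(-2*I*pi/5)) + 1*(1)*conj(exp(4*I*pi/5))]
      = (1/5)[(1) + (exp(4*I*pi/5)) + (exp(-2*I*pi/5)) + (exp(2*I*pi/5)) + (exp(-4*I*pi/5))] = 0/5 = 0
  <chi_1*chi_4, chi_4> = (1/5)[1*(1)*conj(1) + 1*(1)*conj(exp(-2*I*pi/5)) + 1*(1)*conj(exp(-4*I*pi/5)) + 1*(1)*conj(exp(4*I*pi/5)) + 1*(1)*conj(exp(2*I*pi/5))]
      = (1/5)[(1) + (exp(2*I*pi/5)) + (exp(4*I*pi/5)) + (exp(-4*I*pi/5)) + (exp(-2*I*pi/5))] = 0/5 = 0
(Exp terms are combined using exp(i*s)*conj(exp(i*t)) = exp(i*(s-t)), and sums of them are collapsed using the identity that for every m > 1 the m distinct m-th roots of unity sum to 0, e.g. 1 + exp(2*I*pi/3) + exp(-2*I*pi/3) = 0.)
Hence the multiplicities are chi_0: 1. Dimension check: dim(chi_1)*dim(chi_4) = 1*1 = 1 and sum (mult * dim) = 1*1 = 1.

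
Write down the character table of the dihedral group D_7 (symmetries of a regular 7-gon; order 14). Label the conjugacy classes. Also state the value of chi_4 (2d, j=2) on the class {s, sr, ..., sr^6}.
Conjugacy classes: {e} of size 1, {r^1, r^6} of size 2, {r^2, r^5} of size 2, {r^3, r^4} of size 2, {s, sr, ..., sr^6} of size 7.
Character table:
  irrep \ class              {e} (size 1)  {r^1, r^6} (size 2)  {r^2, r^5} (size 2)  {r^3, r^4} (size 2)  {s, sr, ..., sr^6} (size 7)
  chi_1 (triv)               1             1                    1                    1                    1                          
  chi_2 (sign: r->1, s->-1)  1             1                    1                    1                    -1                         
  chi_3 (2d, j=1)            2             2*cos(2*pi/7)        -2*cos(3*pi/7)       -2*cos(pi/7)         0                          
  chi_4 (2d, j=2)            2             -2*cos(3*pi/7)       -2*cos(pi/7)         2*cos(2*pi/7)        0                          
  chi_5 (2d, j=3)            2             -2*cos(pi/7)         2*cos(2*pi/7)        -2*cos(3*pi/7)       0                          

Spot check: chi_4 (2d, j=2) on {s, sr, ..., sr^6} = 0.

Solution. D_7 has order 2*7 = 14 with 5 conjugacy classes, hence 5 irreducibles. Sum of squared dims 1 + 1 + 4 + 4 + 4 = 14 = |G|. Linear characters come from the abelianisation; the 2-dimensional irreps have character r^k -> 2*cos(2*pi*j*k/7), reflections -> 0.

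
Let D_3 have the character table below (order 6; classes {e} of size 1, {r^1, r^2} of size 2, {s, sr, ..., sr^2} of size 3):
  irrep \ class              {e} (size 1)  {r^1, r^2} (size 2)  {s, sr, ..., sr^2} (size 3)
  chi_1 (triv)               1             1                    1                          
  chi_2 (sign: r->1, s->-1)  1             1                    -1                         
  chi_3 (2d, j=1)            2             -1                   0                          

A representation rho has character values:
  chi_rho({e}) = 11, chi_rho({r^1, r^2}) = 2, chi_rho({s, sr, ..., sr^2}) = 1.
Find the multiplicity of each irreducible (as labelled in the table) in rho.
Multiplicities: chi_1: 3, chi_2: 2, chi_3: 3.

Details: Use <chi_rho, chi> = (1/|G|) sum_C |C| * chi_rho(C) * conj(chi(C)) with |G| = 6 for each irreducible chi in the table:
  <chi_rho, chi_1> = (1/6)[1*(11)*conj(1) + 2*(2)*conj(1) + 3*(1)*conj(1)]
      = (1/6)[(11) + (4) + (3)] = 18/6 = 3
  <chi_rho, chi_2> = (1/6)[1*(11)*conj(1) + 2*(2)*conj(1) + 3*(1)*conj(-1)]
      = (1/6)[(11) + (4) + (-3)] = 12/6 = 2
  <chi_rho, chi_3> = (1/6)[1*(11)*conj(2) + 2*(2)*conj(-1) + 3*(1)*conj(0)]
      = (1/6)[(22) + (-4) + (0)] = 18/6 = 3
Dimension check: dim(rho) = sum (mult * dim) = 3*1 + 2*1 + 3*2 = 11 = chi_rho(e) = 11.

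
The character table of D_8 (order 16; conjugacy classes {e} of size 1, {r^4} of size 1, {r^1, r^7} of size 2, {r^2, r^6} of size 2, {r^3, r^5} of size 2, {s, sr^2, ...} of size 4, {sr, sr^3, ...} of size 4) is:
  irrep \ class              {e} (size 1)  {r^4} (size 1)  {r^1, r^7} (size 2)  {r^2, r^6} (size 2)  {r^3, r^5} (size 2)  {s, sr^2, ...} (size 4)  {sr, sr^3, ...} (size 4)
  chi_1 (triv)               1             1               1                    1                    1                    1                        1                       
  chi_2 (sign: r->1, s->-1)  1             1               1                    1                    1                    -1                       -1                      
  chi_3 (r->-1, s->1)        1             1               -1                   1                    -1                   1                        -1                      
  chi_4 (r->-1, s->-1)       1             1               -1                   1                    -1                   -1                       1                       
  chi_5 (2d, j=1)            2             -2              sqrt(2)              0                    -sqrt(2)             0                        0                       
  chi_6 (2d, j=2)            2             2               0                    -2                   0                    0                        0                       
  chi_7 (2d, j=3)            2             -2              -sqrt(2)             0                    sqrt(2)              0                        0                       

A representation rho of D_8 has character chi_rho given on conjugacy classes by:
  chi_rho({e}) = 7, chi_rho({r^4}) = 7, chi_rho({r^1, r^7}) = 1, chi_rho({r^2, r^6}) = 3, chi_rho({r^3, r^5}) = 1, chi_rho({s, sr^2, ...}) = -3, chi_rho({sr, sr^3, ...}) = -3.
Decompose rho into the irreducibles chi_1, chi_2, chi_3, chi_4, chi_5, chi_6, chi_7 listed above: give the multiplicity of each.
Multiplicities: chi_1: 0, chi_2: 3, chi_3: 1, chi_4: 1, chi_5: 0, chi_6: 1, chi_7: 0.

Why: Use <chi_rho, chi> = (1/|G|) sum_C |C| * chi_rho(C) * conj(chi(C)) with |G| = 16 for each irreducible chi in the table:
  <chi_rho, chi_1> = (1/16)[1*(7)*conj(1) + 1*(7)*conj(1) + 2*(1)*conj(1) + 2*(3)*conj(1) + 2*(1)*conj(1) + 4*(-3)*conj(1) + 4*(-3)*conj(1)]
      = (1/16)[(7) + (7) + (2) + (6) + (2) + (-12) + (-12)] = 0/16 = 0
  <chi_rho, chi_2> = (1/16)[1*(7)*conj(1) + 1*(7)*conj(1) + 2*(1)*conj(1) + 2*(3)*conj(1) + 2*(1)*conj(1) + 4*(-3)*conj(-1) + 4*(-3)*conj(-1)]
      = (1/16)[(7) + (7) + (2) + (6) + (2) + (12) + (12)] = 48/16 = 3
  <chi_rho, chi_3> = (1/16)[1*(7)*conj(1) + 1*(7)*conj(1) + 2*(1)*conj(-1) + 2*(3)*conj(1) + 2*(1)*conj(-1) + 4*(-3)*conj(1) + 4*(-3)*conj(-1)]
      = (1/16)[(7) + (7) + (-2) + (6) + (-2) + (-12) + (12)] = 16/16 = 1
  <chi_rho, chi_4> = (1/16)[1*(7)*conj(1) + 1*(7)*conj(1) + 2*(1)*conj(-1) + 2*(3)*conj(1) + 2*(1)*conj(-1) + 4*(-3)*conj(-1) + 4*(-3)*conj(1)]
      = (1/16)[(7) + (7) + (-2) + (6) + (-2) + (12) + (-12)] = 16/16 = 1
  <chi_rho, chi_5> = (1/16)[1*(7)*conj(2) + 1*(7)*conj(-2) + 2*(1)*conj(sqrt(2)) + 2*(3)*conj(0) + 2*(1)*conj(-sqrt(2)) + 4*(-3)*conj(0) + 4*(-3)*conj(0)]
      = (1/16)[(14) + (-14) + (2*sqrt(2)) + (0) + (-2*sqrt(2)) + (0) + (0)] = 0/16 = 0
  <chi_rho, chi_6> = (1/16)[1*(7)*conj(2) + 1*(7)*conj(2) + 2*(1)*conj(0) + 2*(3)*conj(-2) + 2*(1)*conj(0) + 4*(-3)*conj(0) + 4*(-3)*conj(0)]
      = (1/16)[(14) + (14) + (0) + (-12) + (0) + (0) + (0)] = 16/16 = 1
  <chi_rho, chi_7> = (1/16)[1*(7)*conj(2) + 1*(7)*conj(-2) + 2*(1)*conj(-sqrt(2)) + 2*(3)*conj(0) + 2*(1)*conj(sqrt(2)) + 4*(-3)*conj(0) + 4*(-3)*conj(0)]
      = (1/16)[(14) + (-14) + (-2*sqrt(2)) + (0) + (2*sqrt(2)) + (0) + (0)] = 0/16 = 0
Dimension check: dim(rho) = sum (mult * dim) = 0*1 + 3*1 + 1*1 + 1*1 + 0*2 + 1*2 + 0*2 = 7 = chi_rho(e) = 7.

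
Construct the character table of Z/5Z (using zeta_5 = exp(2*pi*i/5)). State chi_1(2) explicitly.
Character table of Z/5Z (irreps indexed chi_0,...,chi_4 with chi_k(m) = zeta_5^(k*m), zeta_5 = exp(2*pi*i/5)):
  irrep \ class  {0} (size 1)  {1} (size 1)    {2} (size 1)    {3} (size 1)    {4} (size 1)  
  chi_0          1             1               1               1               1             
  chi_1          1             exp(2*I*pi/5)   exp(4*I*pi/5)   exp(-4*I*pi/5)  exp(-2*I*pi/5)
  chi_2          1             exp(4*I*pi/5)   exp(-2*I*pi/5)  exp(2*I*pi/5)   exp(-4*I*pi/5)
  chi_3          1             exp(-4*I*pi/5)  exp(2*I*pi/5)   exp(-2*I*pi/5)  exp(4*I*pi/5) 
  chi_4          1             exp(-2*I*pi/5)  exp(-4*I*pi/5)  exp(4*I*pi/5)   exp(2*I*pi/5) 

Spot check: chi_1(2) = zeta_5^(1*2) = zeta_5^2 = exp(4*I*pi/5).

Explanation: Z/5Z is abelian, so all 5 irreducible complex representations are 1-dimensional. They are given by chi_k(m) = zeta_5^(k*m) for k = 0,...,4. Row orthogonality: sum_m chi_k(m) conj(chi_l(m)) = 5 * [k = l].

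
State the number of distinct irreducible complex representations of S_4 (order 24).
5

Working: The number of irreducible complex representations of a finite group equals its number of conjugacy classes. Conjugacy classes in S_4 correspond to cycle types, i.e. partitions of 4; there are p(4) = 5 of them, so S_4 (order 24) has exactly 5 irreducible complex representations.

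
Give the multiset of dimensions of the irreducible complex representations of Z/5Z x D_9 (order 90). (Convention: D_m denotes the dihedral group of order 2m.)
Dimensions: 1, 1, 1, 1, 1, 1, 1, 1, 1, 1, 2, 2, 2, 2, 2, 2, 2, 2, 2, 2, 2, 2, 2, 2, 2, 2, 2, 2, 2, 2

Derivation: There are 30 irreducibles (= number of conjugacy classes). Their dimensions d_i satisfy sum d_i^2 = |G| = 90: 1 + 1 + 1 + 1 + 1 + 1 + 1 + 1 + 1 + 1 + 4 + 4 + 4 + 4 + 4 + 4 + 4 + 4 + 4 + 4 + 4 + 4 + 4 + 4 + 4 + 4 + 4 + 4 + 4 + 4 = 90. (For the product with Z/5Z: each of the 5 1-dim characters of Z/5Z tensors with each irrep of D_9, giving 5 copies of each D_9-dimension.)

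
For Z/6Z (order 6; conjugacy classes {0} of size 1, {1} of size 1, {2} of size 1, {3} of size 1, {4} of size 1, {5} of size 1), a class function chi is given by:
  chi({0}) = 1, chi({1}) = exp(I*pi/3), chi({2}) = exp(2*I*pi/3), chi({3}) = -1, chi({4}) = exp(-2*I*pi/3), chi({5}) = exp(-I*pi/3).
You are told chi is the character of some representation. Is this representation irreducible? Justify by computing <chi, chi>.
Irreducible: <chi, chi> = 1.

Reasoning: <chi, chi> = (1/|G|) sum_C |C| * |chi(C)|^2 = (1/6)[1*|1|^2 + 1*|exp(I*pi/3)|^2 + 1*|exp(2*I*pi/3)|^2 + 1*|-1|^2 + 1*|exp(-2*I*pi/3)|^2 + 1*|exp(-I*pi/3)|^2]
  = (1/6)[(1) + (1) + (1) + (1) + (1) + (1)] = 6/6 = 1.
(Exp terms are combined using exp(i*s)*conj(exp(i*t)) = exp(i*(s-t)), and sums of them are collapsed using the identity that for every m > 1 the m distinct m-th roots of unity sum to 0, e.g. 1 + exp(2*I*pi/3) + exp(-2*I*pi/3) = 0.)
A character is irreducible iff <chi, chi> = 1, so this representation is irreducible.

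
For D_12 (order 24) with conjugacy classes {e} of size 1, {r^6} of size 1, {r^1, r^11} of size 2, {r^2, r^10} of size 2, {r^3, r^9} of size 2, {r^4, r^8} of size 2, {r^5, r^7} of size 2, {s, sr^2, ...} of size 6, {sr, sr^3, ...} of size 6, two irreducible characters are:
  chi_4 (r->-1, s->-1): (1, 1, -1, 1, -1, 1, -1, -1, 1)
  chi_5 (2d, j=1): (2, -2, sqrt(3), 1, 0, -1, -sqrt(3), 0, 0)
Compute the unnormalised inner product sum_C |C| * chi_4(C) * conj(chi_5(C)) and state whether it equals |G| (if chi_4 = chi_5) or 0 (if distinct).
Sum = 0; so <chi_4, chi_5> = 0 (distinct irreducibles are orthogonal).

Explanation: Compute term by term over conjugacy classes (|C| * chi_4(C) * conj(chi_5(C))):
  1*(1)*conj(2) + 1*(1)*conj(-2) + 2*(-1)*conj(sqrt(3)) + 2*(1)*conj(1) + 2*(-1)*conj(0) + 2*(1)*conj(-1) + 2*(-1)*conj(-sqrt(3)) + 6*(-1)*conj(0) + 6*(1)*conj(0)
  = (2) + (-2) + (-2*sqrt(3)) + (2) + (0) + (-2) + (2*sqrt(3)) + (0) + (0)
  = 0.
Dividing by |G| = 24 gives 0/24 = 0, matching the row-orthogonality relation <chi_4, chi_5> = [chi_4 = chi_5].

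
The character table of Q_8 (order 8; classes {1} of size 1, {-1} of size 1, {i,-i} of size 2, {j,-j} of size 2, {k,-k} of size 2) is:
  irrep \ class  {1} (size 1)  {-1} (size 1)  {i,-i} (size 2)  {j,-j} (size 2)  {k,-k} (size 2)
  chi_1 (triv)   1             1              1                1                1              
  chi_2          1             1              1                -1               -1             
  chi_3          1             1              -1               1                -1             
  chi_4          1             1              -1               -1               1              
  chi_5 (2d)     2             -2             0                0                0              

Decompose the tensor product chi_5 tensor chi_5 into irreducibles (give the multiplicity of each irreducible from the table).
chi_5 tensor chi_5 = chi_1 + chi_2 + chi_3 + chi_4 (all other irreducibles have multiplicity 0).

Explanation: The character of a tensor product is the pointwise product (chi_5 * chi_5)(C) = chi_5(C) * chi_5(C):
  {1}: (2)*(2), {-1}: (-2)*(-2), {i,-i}: (0)*(0), {j,-j}: (0)*(0), {k,-k}: (0)*(0)
so (chi_5 * chi_5) takes values
  {1} -> 4, {-1} -> 4, {i,-i} -> 0, {j,-j} -> 0, {k,-k} -> 0.
Now take the inner product of this character with each irreducible chi from the table, <chi_5*chi_5, chi> = (1/8) sum_C |C| (chi_5*chi_5)(C) conj(chi(C)):
  <chi_5*chi_5, chi_1> = (1/8)[1*(4)*conj(1) + 1*(4)*conj(1) + 2*(0)*conj(1) + 2*(0)*conj(1) + 2*(0)*conj(1)]
      = (1/8)[(4) + (4) + (0) + (0) + (0)] = 8/8 = 1
  <chi_5*chi_5, chi_2> = (1/8)[1*(4)*conj(1) + 1*(4)*conj(1) + 2*(0)*conj(1) + 2*(0)*conj(-1) + 2*(0)*conj(-1)]
      = (1/8)[(4) + (4) + (0) + (0) + (0)] = 8/8 = 1
  <chi_5*chi_5, chi_3> = (1/8)[1*(4)*conj(1) + 1*(4)*conj(1) + 2*(0)*conj(-1) + 2*(0)*conj(1) + 2*(0)*conj(-1)]
      = (1/8)[(4) + (4) + (0) + (0) + (0)] = 8/8 = 1
  <chi_5*chi_5, chi_4> = (1/8)[1*(4)*conj(1) + 1*(4)*conj(1) + 2*(0)*conj(-1) + 2*(0)*conj(-1) + 2*(0)*conj(1)]
      = (1/8)[(4) + (4) + (0) + (0) + (0)] = 8/8 = 1
  <chi_5*chi_5, chi_5> = (1/8)[1*(4)*conj(2) + 1*(4)*conj(-2) + 2*(0)*conj(0) + 2*(0)*conj(0) + 2*(0)*conj(0)]
      = (1/8)[(8) + (-8) + (0) + (0) + (0)] = 0/8 = 0
Hence the multiplicities are chi_1: 1, chi_2: 1, chi_3: 1, chi_4: 1. Dimension check: dim(chi_5)*dim(chi_5) = 2*2 = 4 and sum (mult * dim) = 1*1 + 1*1 + 1*1 + 1*1 = 4.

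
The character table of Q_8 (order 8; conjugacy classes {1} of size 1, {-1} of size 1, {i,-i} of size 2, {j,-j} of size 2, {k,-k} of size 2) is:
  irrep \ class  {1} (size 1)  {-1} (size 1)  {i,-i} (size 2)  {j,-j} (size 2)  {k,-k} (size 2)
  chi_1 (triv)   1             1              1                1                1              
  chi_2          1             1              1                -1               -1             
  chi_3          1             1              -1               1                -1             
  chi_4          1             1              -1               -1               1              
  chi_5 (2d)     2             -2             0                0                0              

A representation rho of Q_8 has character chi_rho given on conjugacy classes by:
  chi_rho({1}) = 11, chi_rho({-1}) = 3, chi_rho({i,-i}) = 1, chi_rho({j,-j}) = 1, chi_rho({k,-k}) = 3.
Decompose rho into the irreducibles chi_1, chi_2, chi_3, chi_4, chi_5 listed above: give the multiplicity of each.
Multiplicities: chi_1: 3, chi_2: 1, chi_3: 1, chi_4: 2, chi_5: 2.

Why: Use <chi_rho, chi> = (1/|G|) sum_C |C| * chi_rho(C) * conj(chi(C)) with |G| = 8 for each irreducible chi in the table:
  <chi_rho, chi_1> = (1/8)[1*(11)*conj(1) + 1*(3)*conj(1) + 2*(1)*conj(1) + 2*(1)*conj(1) + 2*(3)*conj(1)]
      = (1/8)[(11) + (3) + (2) + (2) + (6)] = 24/8 = 3
  <chi_rho, chi_2> = (1/8)[1*(11)*conj(1) + 1*(3)*conj(1) + 2*(1)*conj(1) + 2*(1)*conj(-1) + 2*(3)*conj(-1)]
      = (1/8)[(11) + (3) + (2) + (-2) + (-6)] = 8/8 = 1
  <chi_rho, chi_3> = (1/8)[1*(11)*conj(1) + 1*(3)*conj(1) + 2*(1)*conj(-1) + 2*(1)*conj(1) + 2*(3)*conj(-1)]
      = (1/8)[(11) + (3) + (-2) + (2) + (-6)] = 8/8 = 1
  <chi_rho, chi_4> = (1/8)[1*(11)*conj(1) + 1*(3)*conj(1) + 2*(1)*conj(-1) + 2*(1)*conj(-1) + 2*(3)*conj(1)]
      = (1/8)[(11) + (3) + (-2) + (-2) + (6)] = 16/8 = 2
  <chi_rho, chi_5> = (1/8)[1*(11)*conj(2) + 1*(3)*conj(-2) + 2*(1)*conj(0) + 2*(1)*conj(0) + 2*(3)*conj(0)]
      = (1/8)[(22) + (-6) + (0) + (0) + (0)] = 16/8 = 2
Dimension check: dim(rho) = sum (mult * dim) = 3*1 + 1*1 + 1*1 + 2*1 + 2*2 = 11 = chi_rho(e) = 11.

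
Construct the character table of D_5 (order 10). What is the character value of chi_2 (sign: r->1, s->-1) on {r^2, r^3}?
Conjugacy classes: {e} of size 1, {r^1, r^4} of size 2, {r^2, r^3} of size 2, {s, sr, ..., sr^4} of size 5.
Character table:
  irrep \ class              {e} (size 1)  {r^1, r^4} (size 2)  {r^2, r^3} (size 2)  {s, sr, ..., sr^4} (size 5)
  chi_1 (triv)               1             1                    1                    1                          
  chi_2 (sign: r->1, s->-1)  1             1                    1                    -1                         
  chi_3 (2d, j=1)            2             -1/2 + sqrt(5)/2     -sqrt(5)/2 - 1/2     0                          
  chi_4 (2d, j=2)            2             -sqrt(5)/2 - 1/2     -1/2 + sqrt(5)/2     0                          

Spot check: chi_2 (sign: r->1, s->-1) on {r^2, r^3} = 1.

Reasoning: D_5 has order 2*5 = 10 with 4 conjugacy classes, hence 4 irreducibles. Sum of squared dims 1 + 1 + 4 + 4 = 10 = |G|. Linear characters come from the abelianisation; the 2-dimensional irreps have character r^k -> 2*cos(2*pi*j*k/5), reflections -> 0.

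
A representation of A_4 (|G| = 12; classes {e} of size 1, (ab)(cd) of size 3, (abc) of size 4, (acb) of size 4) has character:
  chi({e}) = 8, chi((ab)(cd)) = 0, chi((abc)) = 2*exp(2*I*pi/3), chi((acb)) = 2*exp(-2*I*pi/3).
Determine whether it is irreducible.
Not irreducible (reducible): <chi, chi> = 8 > 1.

Why: <chi, chi> = (1/|G|) sum_C |C| * |chi(C)|^2 = (1/12)[1*|8|^2 + 3*|0|^2 + 4*|2*exp(2*I*pi/3)|^2 + 4*|2*exp(-2*I*pi/3)|^2]
  = (1/12)[(64) + (0) + (16) + (16)] = 96/12 = 8.
(Exp terms are combined using exp(i*s)*conj(exp(i*t)) = exp(i*(s-t)), and sums of them are collapsed using the identity that for every m > 1 the m distinct m-th roots of unity sum to 0, e.g. 1 + exp(2*I*pi/3) + exp(-2*I*pi/3) = 0.)
A character is irreducible iff <chi, chi> = 1, so this representation is reducible.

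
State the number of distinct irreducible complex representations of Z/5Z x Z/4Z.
20

Proof sketch: The number of irreducible complex representations of a finite group equals its number of conjugacy classes. Z/5Z x Z/4Z is abelian of order 20, so every element is its own conjugacy class: 20 classes, so Z/5Z x Z/4Z (order 20) has exactly 20 irreducible complex representations.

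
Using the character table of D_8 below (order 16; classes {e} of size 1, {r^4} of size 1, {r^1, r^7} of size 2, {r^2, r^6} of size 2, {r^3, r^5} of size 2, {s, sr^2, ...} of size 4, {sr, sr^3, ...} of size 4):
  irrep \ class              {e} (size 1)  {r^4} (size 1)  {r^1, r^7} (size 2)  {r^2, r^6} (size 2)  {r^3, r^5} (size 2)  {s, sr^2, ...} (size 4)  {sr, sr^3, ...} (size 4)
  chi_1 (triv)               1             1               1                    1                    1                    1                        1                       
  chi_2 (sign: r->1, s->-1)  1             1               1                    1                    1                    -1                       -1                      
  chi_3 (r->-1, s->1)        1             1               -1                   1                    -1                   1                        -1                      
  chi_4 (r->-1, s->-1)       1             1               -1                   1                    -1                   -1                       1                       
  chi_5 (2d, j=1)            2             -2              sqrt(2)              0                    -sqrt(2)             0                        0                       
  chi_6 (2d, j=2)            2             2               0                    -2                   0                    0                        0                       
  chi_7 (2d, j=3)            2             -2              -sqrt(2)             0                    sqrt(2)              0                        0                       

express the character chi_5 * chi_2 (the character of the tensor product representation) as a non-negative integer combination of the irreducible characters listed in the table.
chi_5 tensor chi_2 = chi_5 (all other irreducibles have multiplicity 0).

Reasoning: The character of a tensor product is the pointwise product (chi_5 * chi_2)(C) = chi_5(C) * chi_2(C):
  {e}: (2)*(1), {r^4}: (-2)*(1), {r^1, r^7}: (sqrt(2))*(1), {r^2, r^6}: (0)*(1), {r^3, r^5}: (-sqrt(2))*(1), {s, sr^2, ...}: (0)*(-1), {sr, sr^3, ...}: (0)*(-1)
so (chi_5 * chi_2) takes values
  {e} -> 2, {r^4} -> -2, {r^1, r^7} -> sqrt(2), {r^2, r^6} -> 0, {r^3, r^5} -> -sqrt(2), {s, sr^2, ...} -> 0, {sr, sr^3, ...} -> 0.
Now take the inner product of this character with each irreducible chi from the table, <chi_5*chi_2, chi> = (1/16) sum_C |C| (chi_5*chi_2)(C) conj(chi(C)):
  <chi_5*chi_2, chi_1> = (1/16)[1*(2)*conj(1) + 1*(-2)*conj(1) + 2*(sqrt(2))*conj(1) + 2*(0)*conj(1) + 2*(-sqrt(2))*conj(1) + 4*(0)*conj(1) + 4*(0)*conj(1)]
      = (1/16)[(2) + (-2) + (2*sqrt(2)) + (0) + (-2*sqrt(2)) + (0) + (0)] = 0/16 = 0
  <chi_5*chi_2, chi_2> = (1/16)[1*(2)*conj(1) + 1*(-2)*conj(1) + 2*(sqrt(2))*conj(1) + 2*(0)*conj(1) + 2*(-sqrt(2))*conj(1) + 4*(0)*conj(-1) + 4*(0)*conj(-1)]
      = (1/16)[(2) + (-2) + (2*sqrt(2)) + (0) + (-2*sqrt(2)) + (0) + (0)] = 0/16 = 0
  <chi_5*chi_2, chi_3> = (1/16)[1*(2)*conj(1) + 1*(-2)*conj(1) + 2*(sqrt(2))*conj(-1) + 2*(0)*conj(1) + 2*(-sqrt(2))*conj(-1) + 4*(0)*conj(1) + 4*(0)*conj(-1)]
      = (1/16)[(2) + (-2) + (-2*sqrt(2)) + (0) + (2*sqrt(2)) + (0) + (0)] = 0/16 = 0
  <chi_5*chi_2, chi_4> = (1/16)[1*(2)*conj(1) + 1*(-2)*conj(1) + 2*(sqrt(2))*conj(-1) + 2*(0)*conj(1) + 2*(-sqrt(2))*conj(-1) + 4*(0)*conj(-1) + 4*(0)*conj(1)]
      = (1/16)[(2) + (-2) + (-2*sqrt(2)) + (0) + (2*sqrt(2)) + (0) + (0)] = 0/16 = 0
  <chi_5*chi_2, chi_5> = (1/16)[1*(2)*conj(2) + 1*(-2)*conj(-2) + 2*(sqrt(2))*conj(sqrt(2)) + 2*(0)*conj(0) + 2*(-sqrt(2))*conj(-sqrt(2)) + 4*(0)*conj(0) + 4*(0)*conj(0)]
      = (1/16)[(4) + (4) + (4) + (0) + (4) + (0) + (0)] = 16/16 = 1
  <chi_5*chi_2, chi_6> = (1/16)[1*(2)*conj(2) + 1*(-2)*conj(2) + 2*(sqrt(2))*conj(0) + 2*(0)*conj(-2) + 2*(-sqrt(2))*conj(0) + 4*(0)*conj(0) + 4*(0)*conj(0)]
      = (1/16)[(4) + (-4) + (0) + (0) + (0) + (0) + (0)] = 0/16 = 0
  <chi_5*chi_2, chi_7> = (1/16)[1*(2)*conj(2) + 1*(-2)*conj(-2) + 2*(sqrt(2))*conj(-sqrt(2)) + 2*(0)*conj(0) + 2*(-sqrt(2))*conj(sqrt(2)) + 4*(0)*conj(0) + 4*(0)*conj(0)]
      = (1/16)[(4) + (4) + (-4) + (0) + (-4) + (0) + (0)] = 0/16 = 0
Hence the multiplicities are chi_5: 1. Dimension check: dim(chi_5)*dim(chi_2) = 2*1 = 2 and sum (mult * dim) = 1*2 = 2.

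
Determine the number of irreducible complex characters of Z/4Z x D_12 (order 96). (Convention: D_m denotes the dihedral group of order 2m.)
36

Solution. The number of irreducible complex representations of a finite group equals its number of conjugacy classes. For a direct product, #classes(G x H) = #classes(G) * #classes(H). Z/4Z has 4 classes (abelian), D_12 has 9 classes, so 4 * 9 = 36, so Z/4Z x D_12 (order 96) has exactly 36 irreducible complex representations.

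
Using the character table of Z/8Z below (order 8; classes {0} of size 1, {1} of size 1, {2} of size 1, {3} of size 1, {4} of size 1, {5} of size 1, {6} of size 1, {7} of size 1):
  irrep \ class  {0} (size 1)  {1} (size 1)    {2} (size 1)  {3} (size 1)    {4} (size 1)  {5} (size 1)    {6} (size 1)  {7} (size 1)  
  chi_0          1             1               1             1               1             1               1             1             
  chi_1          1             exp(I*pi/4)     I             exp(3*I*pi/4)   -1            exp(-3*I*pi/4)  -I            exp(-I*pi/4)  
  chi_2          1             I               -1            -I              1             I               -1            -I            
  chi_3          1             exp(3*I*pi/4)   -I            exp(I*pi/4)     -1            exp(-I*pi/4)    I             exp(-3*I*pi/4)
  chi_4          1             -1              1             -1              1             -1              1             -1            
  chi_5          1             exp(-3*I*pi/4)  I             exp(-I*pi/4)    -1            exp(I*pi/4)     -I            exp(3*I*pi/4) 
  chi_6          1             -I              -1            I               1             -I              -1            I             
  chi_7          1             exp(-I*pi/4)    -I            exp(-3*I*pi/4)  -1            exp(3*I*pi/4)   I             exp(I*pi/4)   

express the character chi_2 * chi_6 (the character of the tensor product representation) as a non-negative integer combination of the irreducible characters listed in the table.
chi_2 tensor chi_6 = chi_0 (all other irreducibles have multiplicity 0).

Justification: The character of a tensor product is the pointwise product (chi_2 * chi_6)(C) = chi_2(C) * chi_6(C):
  {0}: (1)*(1), {1}: (I)*(-I), {2}: (-1)*(-1), {3}: (-I)*(I), {4}: (1)*(1), {5}: (I)*(-I), {6}: (-1)*(-1), {7}: (-I)*(I)
so (chi_2 * chi_6) takes values
  {0} -> 1, {1} -> 1, {2} -> 1, {3} -> 1, {4} -> 1, {5} -> 1, {6} -> 1, {7} -> 1.
Now take the inner product of this character with each irreducible chi from the table, <chi_2*chi_6, chi> = (1/8) sum_C |C| (chi_2*chi_6)(C) conj(chi(C)):
  <chi_2*chi_6, chi_0> = (1/8)[1*(1)*conj(1) + 1*(1)*conj(1) + 1*(1)*conj(1) + 1*(1)*conj(1) + 1*(1)*conj(1) + 1*(1)*conj(1) + 1*(1)*conj(1) + 1*(1)*conj(1)]
      = (1/8)[(1) + (1) + (1) + (1) + (1) + (1) + (1) + (1)] = 8/8 = 1
  <chi_2*chi_6, chi_1> = (1/8)[1*(1)*conj(1) + 1*(1)*conj(exp(I*pi/4)) + 1*(1)*conj(I) + 1*(1)*conj(exp(3*I*pi/4)) + 1*(1)*conj(-1) + 1*(1)*conj(exp(-3*I*pi/4)) + 1*(1)*conj(-I) + 1*(1)*conj(exp(-I*pi/4))]
      = (1/8)[(1) + (exp(-I*pi/4)) + (-I) + (exp(-3*I*pi/4)) + (-1) + (exp(3*I*pi/4)) + (I) + (exp(I*pi/4))] = 0/8 = 0
  <chi_2*chi_6, chi_2> = (1/8)[1*(1)*conj(1) + 1*(1)*conj(I) + 1*(1)*conj(-1) + 1*(1)*conj(-I) + 1*(1)*conj(1) + 1*(1)*conj(I) + 1*(1)*conj(-1) + 1*(1)*conj(-I)]
      = (1/8)[(1) + (-I) + (-1) + (I) + (1) + (-I) + (-1) + (I)] = 0/8 = 0
  <chi_2*chi_6, chi_3> = (1/8)[1*(1)*conj(1) + 1*(1)*conj(exp(3*I*pi/4)) + 1*(1)*conj(-I) + 1*(1)*conj(exp(I*pi/4)) + 1*(1)*conj(-1) + 1*(1)*conj(exp(-I*pi/4)) + 1*(1)*conj(I) + 1*(1)*conj(exp(-3*I*pi/4))]
      = (1/8)[(1) + (exp(-3*I*pi/4)) + (I) + (exp(-I*pi/4)) + (-1) + (exp(I*pi/4)) + (-I) + (exp(3*I*pi/4))] = 0/8 = 0
  <chi_2*chi_6, chi_4> = (1/8)[1*(1)*conj(1) + 1*(1)*conj(-1) + 1*(1)*conj(1) + 1*(1)*conj(-1) + 1*(1)*conj(1) + 1*(1)*conj(-1) + 1*(1)*conj(1) + 1*(1)*conj(-1)]
      = (1/8)[(1) + (-1) + (1) + (-1) + (1) + (-1) + (1) + (-1)] = 0/8 = 0
  <chi_2*chi_6, chi_5> = (1/8)[1*(1)*conj(1) + 1*(1)*conj(exp(-3*I*pi/4)) + 1*(1)*conj(I) + 1*(1)*conj(exp(-I*pi/4)) + 1*(1)*conj(-1) + 1*(1)*conj(exp(I*pi/4)) + 1*(1)*conj(-I) + 1*(1)*conj(exp(3*I*pi/4))]
      = (1/8)[(1) + (exp(3*I*pi/4)) + (-I) + (exp(I*pi/4)) + (-1) + (exp(-I*pi/4)) + (I) + (exp(-3*I*pi/4))] = 0/8 = 0
  <chi_2*chi_6, chi_6> = (1/8)[1*(1)*conj(1) + 1*(1)*conj(-I) + 1*(1)*conj(-1) + 1*(1)*conj(I) + 1*(1)*conj(1) + 1*(1)*conj(-I) + 1*(1)*conj(-1) + 1*(1)*conj(I)]
      = (1/8)[(1) + (I) + (-1) + (-I) + (1) + (I) + (-1) + (-I)] = 0/8 = 0
  <chi_2*chi_6, chi_7> = (1/8)[1*(1)*conj(1) + 1*(1)*conj(exp(-I*pi/4)) + 1*(1)*conj(-I) + 1*(1)*conj(exp(-3*I*pi/4)) + 1*(1)*conj(-1) + 1*(1)*conj(exp(3*I*pi/4)) + 1*(1)*conj(I) + 1*(1)*conj(exp(I*pi/4))]
      = (1/8)[(1) + (exp(I*pi/4)) + (I) + (exp(3*I*pi/4)) + (-1) + (exp(-3*I*pi/4)) + (-I) + (exp(-I*pi/4))] = 0/8 = 0
(Exp terms are combined using exp(i*s)*conj(exp(i*t)) = exp(i*(s-t)), and sums of them are collapsed using the identity that for every m > 1 the m distinct m-th roots of unity sum to 0, e.g. 1 + exp(2*I*pi/3) + exp(-2*I*pi/3) = 0.)
Hence the multiplicities are chi_0: 1. Dimension check: dim(chi_2)*dim(chi_6) = 1*1 = 1 and sum (mult * dim) = 1*1 = 1.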